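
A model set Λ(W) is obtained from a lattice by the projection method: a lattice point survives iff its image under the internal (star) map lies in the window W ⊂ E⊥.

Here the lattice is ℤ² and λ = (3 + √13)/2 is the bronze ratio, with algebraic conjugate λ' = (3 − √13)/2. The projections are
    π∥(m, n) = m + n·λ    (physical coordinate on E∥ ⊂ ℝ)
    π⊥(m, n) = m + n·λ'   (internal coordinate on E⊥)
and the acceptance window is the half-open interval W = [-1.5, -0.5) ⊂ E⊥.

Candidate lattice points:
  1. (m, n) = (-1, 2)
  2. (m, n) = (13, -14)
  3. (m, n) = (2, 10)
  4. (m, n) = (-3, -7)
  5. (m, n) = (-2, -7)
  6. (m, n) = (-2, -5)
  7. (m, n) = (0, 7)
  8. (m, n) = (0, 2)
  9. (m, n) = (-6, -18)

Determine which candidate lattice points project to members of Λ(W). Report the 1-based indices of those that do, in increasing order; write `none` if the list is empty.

Compute λ' = (3−√13)/2 = -0.302776, so π⊥(m,n) = m -0.302776·n.
#1 (-1,2): internal coord -1 + (2)·λ' = -1.605551; -1.605551 ∉ [-1.5, -0.5) → out
#2 (13,-14): internal coord 13 + (-14)·λ' = +17.238859; +17.238859 ∉ [-1.5, -0.5) → out
#3 (2,10): internal coord 2 + (10)·λ' = -1.027756; -1.027756 ∈ [-1.5, -0.5) → IN Λ
#4 (-3,-7): internal coord -3 + (-7)·λ' = -0.880571; -0.880571 ∈ [-1.5, -0.5) → IN Λ
#5 (-2,-7): internal coord -2 + (-7)·λ' = +0.119429; +0.119429 ∉ [-1.5, -0.5) → out
#6 (-2,-5): internal coord -2 + (-5)·λ' = -0.486122; -0.486122 ∉ [-1.5, -0.5) → out
#7 (0,7): internal coord 0 + (7)·λ' = -2.119429; -2.119429 ∉ [-1.5, -0.5) → out
#8 (0,2): internal coord 0 + (2)·λ' = -0.605551; -0.605551 ∈ [-1.5, -0.5) → IN Λ
#9 (-6,-18): internal coord -6 + (-18)·λ' = -0.550039; -0.550039 ∈ [-1.5, -0.5) → IN Λ

3, 4, 8, 9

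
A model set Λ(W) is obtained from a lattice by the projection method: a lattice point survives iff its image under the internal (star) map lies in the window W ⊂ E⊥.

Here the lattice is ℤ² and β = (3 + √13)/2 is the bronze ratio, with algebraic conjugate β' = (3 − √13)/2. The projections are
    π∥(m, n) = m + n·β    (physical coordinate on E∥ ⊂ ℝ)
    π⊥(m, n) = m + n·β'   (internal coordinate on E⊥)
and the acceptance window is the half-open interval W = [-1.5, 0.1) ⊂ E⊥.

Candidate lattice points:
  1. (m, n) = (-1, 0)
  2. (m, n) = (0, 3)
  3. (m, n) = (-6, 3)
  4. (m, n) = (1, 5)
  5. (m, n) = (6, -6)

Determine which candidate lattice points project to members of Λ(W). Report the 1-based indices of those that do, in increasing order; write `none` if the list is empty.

1, 2, 4

Compute β' = (3−√13)/2 = -0.302776, so π⊥(m,n) = m -0.302776·n.
[1] lift (-1,0): star map gives -1.000000; window check -1.5 ≤ -1.000000 < 0.1 is true → IN Λ
[2] lift (0,3): star map gives -0.908327; window check -1.5 ≤ -0.908327 < 0.1 is true → IN Λ
[3] lift (-6,3): star map gives -6.908327; window check -1.5 ≤ -6.908327 < 0.1 is false → out
[4] lift (1,5): star map gives -0.513878; window check -1.5 ≤ -0.513878 < 0.1 is true → IN Λ
[5] lift (6,-6): star map gives 7.816654; window check -1.5 ≤ 7.816654 < 0.1 is false → out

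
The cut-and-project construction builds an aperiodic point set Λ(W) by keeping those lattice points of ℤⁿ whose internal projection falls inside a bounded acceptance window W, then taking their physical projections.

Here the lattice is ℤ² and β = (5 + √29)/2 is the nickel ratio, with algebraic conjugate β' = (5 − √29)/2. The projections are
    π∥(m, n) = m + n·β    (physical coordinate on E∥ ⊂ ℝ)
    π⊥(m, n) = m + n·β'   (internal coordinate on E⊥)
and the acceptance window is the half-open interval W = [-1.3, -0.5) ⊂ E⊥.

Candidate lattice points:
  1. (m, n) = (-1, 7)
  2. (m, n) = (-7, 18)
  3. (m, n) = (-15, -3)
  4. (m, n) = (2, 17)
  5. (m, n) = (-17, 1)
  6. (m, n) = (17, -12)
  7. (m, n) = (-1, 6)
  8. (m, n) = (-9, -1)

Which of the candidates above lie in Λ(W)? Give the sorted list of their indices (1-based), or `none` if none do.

4

Compute β' = (5−√29)/2 = -0.19258, so π⊥(m,n) = m -0.19258·n.
[1] lift (-1,7): star map gives -2.34808; window check -1.3 ≤ -2.34808 < -0.5 is false → out
[2] lift (-7,18): star map gives -10.46648; window check -1.3 ≤ -10.46648 < -0.5 is false → out
[3] lift (-15,-3): star map gives -14.42225; window check -1.3 ≤ -14.42225 < -0.5 is false → out
[4] lift (2,17): star map gives -1.27390; window check -1.3 ≤ -1.27390 < -0.5 is true → IN Λ
[5] lift (-17,1): star map gives -17.19258; window check -1.3 ≤ -17.19258 < -0.5 is false → out
[6] lift (17,-12): star map gives 19.31099; window check -1.3 ≤ 19.31099 < -0.5 is false → out
[7] lift (-1,6): star map gives -2.15549; window check -1.3 ≤ -2.15549 < -0.5 is false → out
[8] lift (-9,-1): star map gives -8.80742; window check -1.3 ≤ -8.80742 < -0.5 is false → out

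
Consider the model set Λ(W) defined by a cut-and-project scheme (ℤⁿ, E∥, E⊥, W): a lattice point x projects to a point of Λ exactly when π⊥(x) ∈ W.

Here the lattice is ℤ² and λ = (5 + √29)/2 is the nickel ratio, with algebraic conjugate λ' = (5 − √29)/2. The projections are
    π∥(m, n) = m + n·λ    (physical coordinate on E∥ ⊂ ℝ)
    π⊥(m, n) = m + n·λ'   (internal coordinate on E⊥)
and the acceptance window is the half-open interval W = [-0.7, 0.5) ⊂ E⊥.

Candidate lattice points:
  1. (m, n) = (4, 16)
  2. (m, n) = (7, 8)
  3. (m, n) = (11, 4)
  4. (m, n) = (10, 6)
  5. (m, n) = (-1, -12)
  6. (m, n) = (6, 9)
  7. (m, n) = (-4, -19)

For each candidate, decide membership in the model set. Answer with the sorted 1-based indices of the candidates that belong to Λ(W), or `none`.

Numerically λ ≈ 5.192582 and λ' = −1/λ ≈ -0.192582.
[1] lift (4,16): star map gives 0.918682; window check -0.7 ≤ 0.918682 < 0.5 is false → out
[2] lift (7,8): star map gives 5.459341; window check -0.7 ≤ 5.459341 < 0.5 is false → out
[3] lift (11,4): star map gives 10.229670; window check -0.7 ≤ 10.229670 < 0.5 is false → out
[4] lift (10,6): star map gives 8.844506; window check -0.7 ≤ 8.844506 < 0.5 is false → out
[5] lift (-1,-12): star map gives 1.310989; window check -0.7 ≤ 1.310989 < 0.5 is false → out
[6] lift (6,9): star map gives 4.266758; window check -0.7 ≤ 4.266758 < 0.5 is false → out
[7] lift (-4,-19): star map gives -0.340934; window check -0.7 ≤ -0.340934 < 0.5 is true → IN Λ

7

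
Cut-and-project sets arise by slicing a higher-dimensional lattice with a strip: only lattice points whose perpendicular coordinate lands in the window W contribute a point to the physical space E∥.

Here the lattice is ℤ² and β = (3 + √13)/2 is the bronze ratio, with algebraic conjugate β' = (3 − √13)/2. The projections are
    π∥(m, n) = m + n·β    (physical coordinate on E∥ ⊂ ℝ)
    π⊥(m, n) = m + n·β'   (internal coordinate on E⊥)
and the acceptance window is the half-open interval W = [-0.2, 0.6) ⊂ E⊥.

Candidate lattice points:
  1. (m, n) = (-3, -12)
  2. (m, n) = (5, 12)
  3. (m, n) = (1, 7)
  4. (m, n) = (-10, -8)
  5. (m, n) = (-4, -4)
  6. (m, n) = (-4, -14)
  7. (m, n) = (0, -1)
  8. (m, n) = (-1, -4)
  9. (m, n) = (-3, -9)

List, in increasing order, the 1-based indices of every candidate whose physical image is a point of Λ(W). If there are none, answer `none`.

6, 7, 8

Numerically β ≈ 3.3028 and β' = −1/β ≈ -0.3028.
candidate 1: (m,n)=(-3,-12) → π∥ = -3-12·β ≈ -42.6333, π⊥ = -3-12·β' ≈ 0.6333 ∉ [-0.2, 0.6) ⇒ out
candidate 2: (m,n)=(5,12) → π∥ = 5+12·β ≈ 44.6333, π⊥ = 5+12·β' ≈ 1.3667 ∉ [-0.2, 0.6) ⇒ out
candidate 3: (m,n)=(1,7) → π∥ = 1+7·β ≈ 24.1194, π⊥ = 1+7·β' ≈ -1.1194 ∉ [-0.2, 0.6) ⇒ out
candidate 4: (m,n)=(-10,-8) → π∥ = -10-8·β ≈ -36.4222, π⊥ = -10-8·β' ≈ -7.5778 ∉ [-0.2, 0.6) ⇒ out
candidate 5: (m,n)=(-4,-4) → π∥ = -4-4·β ≈ -17.2111, π⊥ = -4-4·β' ≈ -2.7889 ∉ [-0.2, 0.6) ⇒ out
candidate 6: (m,n)=(-4,-14) → π∥ = -4-14·β ≈ -50.2389, π⊥ = -4-14·β' ≈ 0.2389 ∈ [-0.2, 0.6) ⇒ IN Λ
candidate 7: (m,n)=(0,-1) → π∥ = 0-1·β ≈ -3.3028, π⊥ = 0-1·β' ≈ 0.3028 ∈ [-0.2, 0.6) ⇒ IN Λ
candidate 8: (m,n)=(-1,-4) → π∥ = -1-4·β ≈ -14.2111, π⊥ = -1-4·β' ≈ 0.2111 ∈ [-0.2, 0.6) ⇒ IN Λ
candidate 9: (m,n)=(-3,-9) → π∥ = -3-9·β ≈ -32.7250, π⊥ = -3-9·β' ≈ -0.2750 ∉ [-0.2, 0.6) ⇒ out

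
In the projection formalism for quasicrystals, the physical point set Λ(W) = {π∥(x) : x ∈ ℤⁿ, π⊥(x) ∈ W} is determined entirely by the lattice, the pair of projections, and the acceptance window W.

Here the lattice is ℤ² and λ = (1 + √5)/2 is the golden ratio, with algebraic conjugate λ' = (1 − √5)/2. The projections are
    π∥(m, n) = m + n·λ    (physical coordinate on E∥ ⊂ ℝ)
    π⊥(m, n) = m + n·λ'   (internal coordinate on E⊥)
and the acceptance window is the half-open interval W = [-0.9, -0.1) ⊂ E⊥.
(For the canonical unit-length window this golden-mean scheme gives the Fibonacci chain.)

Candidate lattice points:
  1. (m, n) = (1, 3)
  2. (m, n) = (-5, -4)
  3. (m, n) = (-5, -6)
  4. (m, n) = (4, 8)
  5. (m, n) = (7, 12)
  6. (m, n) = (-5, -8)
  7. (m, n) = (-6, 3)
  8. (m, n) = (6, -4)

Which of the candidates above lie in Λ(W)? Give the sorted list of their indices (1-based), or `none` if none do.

Compute λ' = (1−√5)/2 = -0.6180, so π⊥(m,n) = m -0.6180·n.
candidate 1: (m,n)=(1,3) → π∥ = 1+3·λ ≈ 5.8541, π⊥ = 1+3·λ' ≈ -0.8541 ∈ [-0.9, -0.1) ⇒ IN Λ
candidate 2: (m,n)=(-5,-4) → π∥ = -5-4·λ ≈ -11.4721, π⊥ = -5-4·λ' ≈ -2.5279 ∉ [-0.9, -0.1) ⇒ out
candidate 3: (m,n)=(-5,-6) → π∥ = -5-6·λ ≈ -14.7082, π⊥ = -5-6·λ' ≈ -1.2918 ∉ [-0.9, -0.1) ⇒ out
candidate 4: (m,n)=(4,8) → π∥ = 4+8·λ ≈ 16.9443, π⊥ = 4+8·λ' ≈ -0.9443 ∉ [-0.9, -0.1) ⇒ out
candidate 5: (m,n)=(7,12) → π∥ = 7+12·λ ≈ 26.4164, π⊥ = 7+12·λ' ≈ -0.4164 ∈ [-0.9, -0.1) ⇒ IN Λ
candidate 6: (m,n)=(-5,-8) → π∥ = -5-8·λ ≈ -17.9443, π⊥ = -5-8·λ' ≈ -0.0557 ∉ [-0.9, -0.1) ⇒ out
candidate 7: (m,n)=(-6,3) → π∥ = -6+3·λ ≈ -1.1459, π⊥ = -6+3·λ' ≈ -7.8541 ∉ [-0.9, -0.1) ⇒ out
candidate 8: (m,n)=(6,-4) → π∥ = 6-4·λ ≈ -0.4721, π⊥ = 6-4·λ' ≈ 8.4721 ∉ [-0.9, -0.1) ⇒ out

1, 5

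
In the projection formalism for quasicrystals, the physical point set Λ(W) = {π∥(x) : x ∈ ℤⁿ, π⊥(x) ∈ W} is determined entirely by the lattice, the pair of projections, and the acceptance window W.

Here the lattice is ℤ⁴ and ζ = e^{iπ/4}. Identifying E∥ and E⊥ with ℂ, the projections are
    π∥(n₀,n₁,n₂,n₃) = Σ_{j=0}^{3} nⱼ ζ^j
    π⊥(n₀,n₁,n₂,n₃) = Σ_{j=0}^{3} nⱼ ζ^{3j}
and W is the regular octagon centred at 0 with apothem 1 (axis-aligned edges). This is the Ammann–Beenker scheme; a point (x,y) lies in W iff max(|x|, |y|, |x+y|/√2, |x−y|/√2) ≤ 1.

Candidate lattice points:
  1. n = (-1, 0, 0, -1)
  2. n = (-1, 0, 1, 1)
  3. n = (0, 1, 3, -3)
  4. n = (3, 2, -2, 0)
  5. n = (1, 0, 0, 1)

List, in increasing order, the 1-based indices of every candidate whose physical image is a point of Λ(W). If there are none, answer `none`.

π⊥(n) = n₀ + n₁ζ³ + n₂ζ⁶ + n₃ζ⁹ where ζ = e^{iπ/4}.
#1 (-1, 0, 0, -1): internal (-1.70711, -0.70711); octagon support 1.70711 vs apothem 1 → ∉ W
#2 (-1, 0, 1, 1): internal (-0.29289, -0.29289); octagon support 0.41421 vs apothem 1 → ∈ W
#3 (0, 1, 3, -3): internal (-2.82843, -4.41421); octagon support 5.12132 vs apothem 1 → ∉ W
#4 (3, 2, -2, 0): internal (1.58579, 3.41421); octagon support 3.53553 vs apothem 1 → ∉ W
#5 (1, 0, 0, 1): internal (1.70711, 0.70711); octagon support 1.70711 vs apothem 1 → ∉ W

2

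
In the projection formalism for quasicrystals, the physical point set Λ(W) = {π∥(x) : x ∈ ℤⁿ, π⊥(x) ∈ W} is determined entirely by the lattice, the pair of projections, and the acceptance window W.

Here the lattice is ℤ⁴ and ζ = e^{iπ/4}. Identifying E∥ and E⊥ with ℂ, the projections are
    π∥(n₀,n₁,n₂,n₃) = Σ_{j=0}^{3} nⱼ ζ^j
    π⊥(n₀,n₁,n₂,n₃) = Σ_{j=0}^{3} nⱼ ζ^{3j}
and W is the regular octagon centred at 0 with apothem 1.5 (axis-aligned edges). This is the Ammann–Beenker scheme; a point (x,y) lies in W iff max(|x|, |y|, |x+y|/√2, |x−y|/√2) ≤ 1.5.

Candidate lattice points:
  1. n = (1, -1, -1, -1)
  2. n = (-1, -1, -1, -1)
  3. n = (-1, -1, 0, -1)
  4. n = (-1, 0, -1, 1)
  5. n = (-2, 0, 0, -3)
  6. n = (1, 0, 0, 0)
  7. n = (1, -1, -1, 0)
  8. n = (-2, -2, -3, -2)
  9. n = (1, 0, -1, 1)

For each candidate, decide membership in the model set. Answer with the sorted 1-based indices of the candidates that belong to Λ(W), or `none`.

With ζ = e^{iπ/4} the internal vectors are ζ^0,ζ^3,ζ^6,ζ^9.
candidate 1: n = (1, -1, -1, -1) → π⊥ ≈ (+1.0000, -0.4142); max(|x|,|y|,|x±y|/√2) = 1.0000 ≤ 1.5 ⇒ ∈ W
candidate 2: n = (-1, -1, -1, -1) → π⊥ ≈ (-1.0000, -0.4142); max(|x|,|y|,|x±y|/√2) = 1.0000 ≤ 1.5 ⇒ ∈ W
candidate 3: n = (-1, -1, 0, -1) → π⊥ ≈ (-1.0000, -1.4142); max(|x|,|y|,|x±y|/√2) = 1.7071 > 1.5 ⇒ ∉ W
candidate 4: n = (-1, 0, -1, 1) → π⊥ ≈ (-0.2929, +1.7071); max(|x|,|y|,|x±y|/√2) = 1.7071 > 1.5 ⇒ ∉ W
candidate 5: n = (-2, 0, 0, -3) → π⊥ ≈ (-4.1213, -2.1213); max(|x|,|y|,|x±y|/√2) = 4.4142 > 1.5 ⇒ ∉ W
candidate 6: n = (1, 0, 0, 0) → π⊥ ≈ (+1.0000, +0.0000); max(|x|,|y|,|x±y|/√2) = 1.0000 ≤ 1.5 ⇒ ∈ W
candidate 7: n = (1, -1, -1, 0) → π⊥ ≈ (+1.7071, +0.2929); max(|x|,|y|,|x±y|/√2) = 1.7071 > 1.5 ⇒ ∉ W
candidate 8: n = (-2, -2, -3, -2) → π⊥ ≈ (-2.0000, +0.1716); max(|x|,|y|,|x±y|/√2) = 2.0000 > 1.5 ⇒ ∉ W
candidate 9: n = (1, 0, -1, 1) → π⊥ ≈ (+1.7071, +1.7071); max(|x|,|y|,|x±y|/√2) = 2.4142 > 1.5 ⇒ ∉ W

1, 2, 6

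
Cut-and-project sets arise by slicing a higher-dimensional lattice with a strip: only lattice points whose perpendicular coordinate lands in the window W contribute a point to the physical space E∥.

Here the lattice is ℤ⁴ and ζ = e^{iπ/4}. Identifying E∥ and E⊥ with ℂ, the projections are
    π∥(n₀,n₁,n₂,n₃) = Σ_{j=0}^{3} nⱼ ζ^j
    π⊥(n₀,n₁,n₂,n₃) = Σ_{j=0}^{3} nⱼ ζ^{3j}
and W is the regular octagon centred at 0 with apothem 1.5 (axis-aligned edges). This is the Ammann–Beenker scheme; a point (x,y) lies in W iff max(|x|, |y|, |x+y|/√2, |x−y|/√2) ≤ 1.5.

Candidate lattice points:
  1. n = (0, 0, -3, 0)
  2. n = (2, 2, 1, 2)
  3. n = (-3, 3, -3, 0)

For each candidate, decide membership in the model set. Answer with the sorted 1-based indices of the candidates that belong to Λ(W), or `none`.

none

With ζ = e^{iπ/4} the internal vectors are ζ^0,ζ^3,ζ^6,ζ^9.
#1 (0, 0, -3, 0): internal (0.000000, 3.000000); octagon support 3.000000 vs apothem 1.5 → ∉ W
#2 (2, 2, 1, 2): internal (2.000000, 1.828427); octagon support 2.707107 vs apothem 1.5 → ∉ W
#3 (-3, 3, -3, 0): internal (-5.121320, 5.121320); octagon support 7.242641 vs apothem 1.5 → ∉ W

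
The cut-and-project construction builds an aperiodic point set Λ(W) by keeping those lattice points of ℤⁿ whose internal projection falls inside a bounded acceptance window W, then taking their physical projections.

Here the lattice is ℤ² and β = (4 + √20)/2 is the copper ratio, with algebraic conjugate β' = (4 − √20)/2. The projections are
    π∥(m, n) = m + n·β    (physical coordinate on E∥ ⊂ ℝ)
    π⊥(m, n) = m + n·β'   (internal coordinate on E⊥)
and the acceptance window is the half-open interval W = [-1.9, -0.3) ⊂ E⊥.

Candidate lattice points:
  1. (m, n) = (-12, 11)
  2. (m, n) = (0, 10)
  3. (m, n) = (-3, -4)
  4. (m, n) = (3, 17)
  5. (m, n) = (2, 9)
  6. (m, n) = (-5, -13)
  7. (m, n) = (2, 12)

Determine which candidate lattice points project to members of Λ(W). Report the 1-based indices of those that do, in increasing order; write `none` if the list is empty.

Compute β' = (4−√20)/2 = -0.23607, so π⊥(m,n) = m -0.23607·n.
candidate 1: (m,n)=(-12,11) → π∥ = -12+11·β ≈ 34.59675, π⊥ = -12+11·β' ≈ -14.59675 ∉ [-1.9, -0.3) ⇒ out
candidate 2: (m,n)=(0,10) → π∥ = 0+10·β ≈ 42.36068, π⊥ = 0+10·β' ≈ -2.36068 ∉ [-1.9, -0.3) ⇒ out
candidate 3: (m,n)=(-3,-4) → π∥ = -3-4·β ≈ -19.94427, π⊥ = -3-4·β' ≈ -2.05573 ∉ [-1.9, -0.3) ⇒ out
candidate 4: (m,n)=(3,17) → π∥ = 3+17·β ≈ 75.01316, π⊥ = 3+17·β' ≈ -1.01316 ∈ [-1.9, -0.3) ⇒ IN Λ
candidate 5: (m,n)=(2,9) → π∥ = 2+9·β ≈ 40.12461, π⊥ = 2+9·β' ≈ -0.12461 ∉ [-1.9, -0.3) ⇒ out
candidate 6: (m,n)=(-5,-13) → π∥ = -5-13·β ≈ -60.06888, π⊥ = -5-13·β' ≈ -1.93112 ∉ [-1.9, -0.3) ⇒ out
candidate 7: (m,n)=(2,12) → π∥ = 2+12·β ≈ 52.83282, π⊥ = 2+12·β' ≈ -0.83282 ∈ [-1.9, -0.3) ⇒ IN Λ

4, 7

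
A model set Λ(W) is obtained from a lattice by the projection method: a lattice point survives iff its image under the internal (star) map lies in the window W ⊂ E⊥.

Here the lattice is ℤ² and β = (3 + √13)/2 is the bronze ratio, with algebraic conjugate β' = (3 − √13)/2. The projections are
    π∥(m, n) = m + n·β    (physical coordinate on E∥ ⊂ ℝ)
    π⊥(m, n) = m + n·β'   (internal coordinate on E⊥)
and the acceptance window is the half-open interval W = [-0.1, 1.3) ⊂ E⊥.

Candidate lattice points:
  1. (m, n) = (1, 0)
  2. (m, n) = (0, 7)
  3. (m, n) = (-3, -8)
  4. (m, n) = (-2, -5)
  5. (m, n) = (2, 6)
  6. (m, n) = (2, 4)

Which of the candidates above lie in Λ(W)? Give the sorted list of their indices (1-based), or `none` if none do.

1, 5, 6

Compute β' = (3−√13)/2 = -0.30278, so π⊥(m,n) = m -0.30278·n.
[1] lift (1,0): star map gives 1.00000; window check -0.1 ≤ 1.00000 < 1.3 is true → IN Λ
[2] lift (0,7): star map gives -2.11943; window check -0.1 ≤ -2.11943 < 1.3 is false → out
[3] lift (-3,-8): star map gives -0.57779; window check -0.1 ≤ -0.57779 < 1.3 is false → out
[4] lift (-2,-5): star map gives -0.48612; window check -0.1 ≤ -0.48612 < 1.3 is false → out
[5] lift (2,6): star map gives 0.18335; window check -0.1 ≤ 0.18335 < 1.3 is true → IN Λ
[6] lift (2,4): star map gives 0.78890; window check -0.1 ≤ 0.78890 < 1.3 is true → IN Λ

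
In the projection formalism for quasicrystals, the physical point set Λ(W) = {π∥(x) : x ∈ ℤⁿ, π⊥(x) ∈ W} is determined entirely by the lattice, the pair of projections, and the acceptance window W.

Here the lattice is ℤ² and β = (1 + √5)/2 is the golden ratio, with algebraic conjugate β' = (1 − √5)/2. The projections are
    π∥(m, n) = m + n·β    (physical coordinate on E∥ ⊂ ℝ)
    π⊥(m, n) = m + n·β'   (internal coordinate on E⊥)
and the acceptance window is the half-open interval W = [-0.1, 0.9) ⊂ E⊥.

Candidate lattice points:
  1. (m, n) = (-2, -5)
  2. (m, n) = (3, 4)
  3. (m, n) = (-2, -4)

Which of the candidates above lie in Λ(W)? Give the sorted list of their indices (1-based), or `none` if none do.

Numerically β ≈ 1.618034 and β' = −1/β ≈ -0.618034.
candidate 1: (m,n)=(-2,-5) → π∥ = -2-5·β ≈ -10.090170, π⊥ = -2-5·β' ≈ 1.090170 ∉ [-0.1, 0.9) ⇒ out
candidate 2: (m,n)=(3,4) → π∥ = 3+4·β ≈ 9.472136, π⊥ = 3+4·β' ≈ 0.527864 ∈ [-0.1, 0.9) ⇒ IN Λ
candidate 3: (m,n)=(-2,-4) → π∥ = -2-4·β ≈ -8.472136, π⊥ = -2-4·β' ≈ 0.472136 ∈ [-0.1, 0.9) ⇒ IN Λ

2, 3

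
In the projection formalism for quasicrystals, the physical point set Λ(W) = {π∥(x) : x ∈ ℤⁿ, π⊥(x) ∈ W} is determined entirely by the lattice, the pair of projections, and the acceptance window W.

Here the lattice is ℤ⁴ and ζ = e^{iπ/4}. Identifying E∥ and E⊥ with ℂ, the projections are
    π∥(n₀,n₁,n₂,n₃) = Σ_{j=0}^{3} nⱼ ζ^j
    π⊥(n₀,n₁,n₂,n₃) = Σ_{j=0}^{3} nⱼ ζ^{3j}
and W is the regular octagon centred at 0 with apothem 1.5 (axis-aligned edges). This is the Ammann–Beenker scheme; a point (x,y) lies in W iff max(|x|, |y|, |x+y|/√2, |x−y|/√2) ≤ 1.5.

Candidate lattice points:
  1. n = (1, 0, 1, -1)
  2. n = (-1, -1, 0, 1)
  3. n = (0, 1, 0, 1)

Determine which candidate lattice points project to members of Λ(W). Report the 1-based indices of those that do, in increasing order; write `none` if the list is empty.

Internal map: ζ^{3j} for j=0..3 gives (1,0), (−√2/2,√2/2), (0,−1), (√2/2,√2/2).
candidate 1: n = (1, 0, 1, -1) → π⊥ ≈ (+0.292893, -1.707107); max(|x|,|y|,|x±y|/√2) = 1.707107 > 1.5 ⇒ ∉ W
candidate 2: n = (-1, -1, 0, 1) → π⊥ ≈ (+0.414214, +0.000000); max(|x|,|y|,|x±y|/√2) = 0.414214 ≤ 1.5 ⇒ ∈ W
candidate 3: n = (0, 1, 0, 1) → π⊥ ≈ (+0.000000, +1.414214); max(|x|,|y|,|x±y|/√2) = 1.414214 ≤ 1.5 ⇒ ∈ W

2, 3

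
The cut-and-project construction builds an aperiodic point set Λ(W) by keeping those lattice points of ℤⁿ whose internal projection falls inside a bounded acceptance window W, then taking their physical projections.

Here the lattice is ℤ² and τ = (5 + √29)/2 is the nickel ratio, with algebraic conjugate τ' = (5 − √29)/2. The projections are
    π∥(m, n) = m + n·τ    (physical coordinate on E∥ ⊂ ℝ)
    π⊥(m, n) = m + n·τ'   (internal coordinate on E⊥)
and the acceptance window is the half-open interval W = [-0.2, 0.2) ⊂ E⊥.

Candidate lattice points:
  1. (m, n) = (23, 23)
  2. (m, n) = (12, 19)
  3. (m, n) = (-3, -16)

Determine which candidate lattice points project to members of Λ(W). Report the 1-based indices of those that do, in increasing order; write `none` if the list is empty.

Compute τ' = (5−√29)/2 = -0.1926, so π⊥(m,n) = m -0.1926·n.
[1] lift (23,23): star map gives 18.5706; window check -0.2 ≤ 18.5706 < 0.2 is false → out
[2] lift (12,19): star map gives 8.3409; window check -0.2 ≤ 8.3409 < 0.2 is false → out
[3] lift (-3,-16): star map gives 0.0813; window check -0.2 ≤ 0.0813 < 0.2 is true → IN Λ

3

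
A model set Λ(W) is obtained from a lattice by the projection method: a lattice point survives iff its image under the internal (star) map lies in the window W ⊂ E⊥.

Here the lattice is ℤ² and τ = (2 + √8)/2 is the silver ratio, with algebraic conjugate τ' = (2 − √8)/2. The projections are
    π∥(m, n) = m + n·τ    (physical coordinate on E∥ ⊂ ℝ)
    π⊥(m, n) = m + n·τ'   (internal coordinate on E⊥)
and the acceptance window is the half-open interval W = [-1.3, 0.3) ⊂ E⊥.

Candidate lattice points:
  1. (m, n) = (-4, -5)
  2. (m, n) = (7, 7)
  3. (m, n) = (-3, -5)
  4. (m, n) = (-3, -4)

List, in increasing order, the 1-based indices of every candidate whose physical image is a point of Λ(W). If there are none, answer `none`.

3

τ' = (2−√8)/2 ≈ -0.4142.
candidate 1: (m,n)=(-4,-5) → π∥ = -4-5·τ ≈ -16.0711, π⊥ = -4-5·τ' ≈ -1.9289 ∉ [-1.3, 0.3) ⇒ out
candidate 2: (m,n)=(7,7) → π∥ = 7+7·τ ≈ 23.8995, π⊥ = 7+7·τ' ≈ 4.1005 ∉ [-1.3, 0.3) ⇒ out
candidate 3: (m,n)=(-3,-5) → π∥ = -3-5·τ ≈ -15.0711, π⊥ = -3-5·τ' ≈ -0.9289 ∈ [-1.3, 0.3) ⇒ IN Λ
candidate 4: (m,n)=(-3,-4) → π∥ = -3-4·τ ≈ -12.6569, π⊥ = -3-4·τ' ≈ -1.3431 ∉ [-1.3, 0.3) ⇒ out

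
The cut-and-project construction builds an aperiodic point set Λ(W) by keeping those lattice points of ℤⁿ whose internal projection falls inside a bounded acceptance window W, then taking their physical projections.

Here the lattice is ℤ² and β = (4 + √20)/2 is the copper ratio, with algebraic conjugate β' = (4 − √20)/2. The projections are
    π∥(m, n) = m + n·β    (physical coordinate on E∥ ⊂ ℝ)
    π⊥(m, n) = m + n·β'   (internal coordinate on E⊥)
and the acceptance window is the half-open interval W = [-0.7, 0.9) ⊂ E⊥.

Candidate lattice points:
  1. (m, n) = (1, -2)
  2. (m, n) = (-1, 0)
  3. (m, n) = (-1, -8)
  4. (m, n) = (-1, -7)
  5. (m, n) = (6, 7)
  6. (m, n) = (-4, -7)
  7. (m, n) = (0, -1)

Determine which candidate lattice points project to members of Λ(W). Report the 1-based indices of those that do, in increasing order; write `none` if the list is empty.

Numerically β ≈ 4.23607 and β' = −1/β ≈ -0.23607.
#1 (1,-2): internal coord 1 + (-2)·β' = +1.47214; +1.47214 ∉ [-0.7, 0.9) → out
#2 (-1,0): internal coord -1 + (0)·β' = -1.00000; -1.00000 ∉ [-0.7, 0.9) → out
#3 (-1,-8): internal coord -1 + (-8)·β' = +0.88854; +0.88854 ∈ [-0.7, 0.9) → IN Λ
#4 (-1,-7): internal coord -1 + (-7)·β' = +0.65248; +0.65248 ∈ [-0.7, 0.9) → IN Λ
#5 (6,7): internal coord 6 + (7)·β' = +4.34752; +4.34752 ∉ [-0.7, 0.9) → out
#6 (-4,-7): internal coord -4 + (-7)·β' = -2.34752; -2.34752 ∉ [-0.7, 0.9) → out
#7 (0,-1): internal coord 0 + (-1)·β' = +0.23607; +0.23607 ∈ [-0.7, 0.9) → IN Λ

3, 4, 7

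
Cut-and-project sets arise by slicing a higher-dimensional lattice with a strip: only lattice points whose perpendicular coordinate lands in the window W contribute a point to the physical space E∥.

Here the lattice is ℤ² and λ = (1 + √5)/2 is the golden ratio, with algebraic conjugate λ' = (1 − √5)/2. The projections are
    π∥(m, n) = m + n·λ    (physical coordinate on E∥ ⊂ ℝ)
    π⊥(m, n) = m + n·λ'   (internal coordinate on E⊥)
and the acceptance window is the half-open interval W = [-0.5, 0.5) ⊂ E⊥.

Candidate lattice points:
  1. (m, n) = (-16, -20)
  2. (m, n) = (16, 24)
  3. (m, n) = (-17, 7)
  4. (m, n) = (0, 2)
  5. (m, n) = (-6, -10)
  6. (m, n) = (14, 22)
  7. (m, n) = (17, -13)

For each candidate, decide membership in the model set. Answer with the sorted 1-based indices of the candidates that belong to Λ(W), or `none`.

5, 6

Numerically λ ≈ 1.61803 and λ' = −1/λ ≈ -0.61803.
#1 (-16,-20): internal coord -16 + (-20)·λ' = -3.63932; -3.63932 ∉ [-0.5, 0.5) → out
#2 (16,24): internal coord 16 + (24)·λ' = +1.16718; +1.16718 ∉ [-0.5, 0.5) → out
#3 (-17,7): internal coord -17 + (7)·λ' = -21.32624; -21.32624 ∉ [-0.5, 0.5) → out
#4 (0,2): internal coord 0 + (2)·λ' = -1.23607; -1.23607 ∉ [-0.5, 0.5) → out
#5 (-6,-10): internal coord -6 + (-10)·λ' = +0.18034; +0.18034 ∈ [-0.5, 0.5) → IN Λ
#6 (14,22): internal coord 14 + (22)·λ' = +0.40325; +0.40325 ∈ [-0.5, 0.5) → IN Λ
#7 (17,-13): internal coord 17 + (-13)·λ' = +25.03444; +25.03444 ∉ [-0.5, 0.5) → out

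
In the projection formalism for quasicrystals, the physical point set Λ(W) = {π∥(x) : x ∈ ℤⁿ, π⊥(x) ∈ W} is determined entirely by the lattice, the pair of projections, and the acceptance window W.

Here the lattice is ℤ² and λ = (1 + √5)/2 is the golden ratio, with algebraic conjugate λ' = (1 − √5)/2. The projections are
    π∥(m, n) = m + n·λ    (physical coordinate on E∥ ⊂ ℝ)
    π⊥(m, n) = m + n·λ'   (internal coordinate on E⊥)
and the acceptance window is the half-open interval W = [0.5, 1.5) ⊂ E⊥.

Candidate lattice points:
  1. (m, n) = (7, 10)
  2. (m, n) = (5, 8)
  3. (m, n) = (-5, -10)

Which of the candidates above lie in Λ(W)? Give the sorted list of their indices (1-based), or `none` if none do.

1, 3

Compute λ' = (1−√5)/2 = -0.618034, so π⊥(m,n) = m -0.618034·n.
[1] lift (7,10): star map gives 0.819660; window check 0.5 ≤ 0.819660 < 1.5 is true → IN Λ
[2] lift (5,8): star map gives 0.055728; window check 0.5 ≤ 0.055728 < 1.5 is false → out
[3] lift (-5,-10): star map gives 1.180340; window check 0.5 ≤ 1.180340 < 1.5 is true → IN Λ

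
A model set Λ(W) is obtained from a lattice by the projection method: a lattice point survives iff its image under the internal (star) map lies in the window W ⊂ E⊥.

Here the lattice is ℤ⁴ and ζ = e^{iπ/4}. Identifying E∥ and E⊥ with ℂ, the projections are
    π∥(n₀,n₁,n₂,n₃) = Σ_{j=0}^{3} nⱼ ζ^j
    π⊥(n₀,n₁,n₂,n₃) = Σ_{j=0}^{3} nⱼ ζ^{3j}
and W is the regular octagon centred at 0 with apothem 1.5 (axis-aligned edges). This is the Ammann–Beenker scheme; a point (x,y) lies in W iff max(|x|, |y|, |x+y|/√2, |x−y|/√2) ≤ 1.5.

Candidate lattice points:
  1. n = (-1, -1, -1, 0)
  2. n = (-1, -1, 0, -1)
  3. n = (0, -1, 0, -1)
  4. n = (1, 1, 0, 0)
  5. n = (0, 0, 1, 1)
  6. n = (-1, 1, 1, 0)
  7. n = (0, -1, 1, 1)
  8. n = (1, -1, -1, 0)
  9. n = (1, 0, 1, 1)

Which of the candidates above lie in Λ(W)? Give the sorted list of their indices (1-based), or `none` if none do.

1, 3, 4, 5

Internal map: ζ^{3j} for j=0..3 gives (1,0), (−√2/2,√2/2), (0,−1), (√2/2,√2/2).
#1 (-1, -1, -1, 0): internal (-0.2929, 0.2929); octagon support 0.4142 vs apothem 1.5 → ∈ W
#2 (-1, -1, 0, -1): internal (-1.0000, -1.4142); octagon support 1.7071 vs apothem 1.5 → ∉ W
#3 (0, -1, 0, -1): internal (0.0000, -1.4142); octagon support 1.4142 vs apothem 1.5 → ∈ W
#4 (1, 1, 0, 0): internal (0.2929, 0.7071); octagon support 0.7071 vs apothem 1.5 → ∈ W
#5 (0, 0, 1, 1): internal (0.7071, -0.2929); octagon support 0.7071 vs apothem 1.5 → ∈ W
#6 (-1, 1, 1, 0): internal (-1.7071, -0.2929); octagon support 1.7071 vs apothem 1.5 → ∉ W
#7 (0, -1, 1, 1): internal (1.4142, -1.0000); octagon support 1.7071 vs apothem 1.5 → ∉ W
#8 (1, -1, -1, 0): internal (1.7071, 0.2929); octagon support 1.7071 vs apothem 1.5 → ∉ W
#9 (1, 0, 1, 1): internal (1.7071, -0.2929); octagon support 1.7071 vs apothem 1.5 → ∉ W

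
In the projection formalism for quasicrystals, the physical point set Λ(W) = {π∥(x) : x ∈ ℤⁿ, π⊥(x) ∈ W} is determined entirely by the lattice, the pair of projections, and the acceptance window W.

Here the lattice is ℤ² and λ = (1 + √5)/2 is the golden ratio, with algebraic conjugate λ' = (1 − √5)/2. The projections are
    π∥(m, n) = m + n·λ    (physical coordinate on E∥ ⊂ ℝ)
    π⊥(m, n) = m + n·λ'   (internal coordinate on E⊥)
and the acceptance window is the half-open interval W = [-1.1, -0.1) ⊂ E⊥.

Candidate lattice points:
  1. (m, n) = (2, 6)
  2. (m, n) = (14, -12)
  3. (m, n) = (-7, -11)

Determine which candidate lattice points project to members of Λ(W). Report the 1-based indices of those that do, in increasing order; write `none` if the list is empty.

Compute λ' = (1−√5)/2 = -0.618034, so π⊥(m,n) = m -0.618034·n.
[1] lift (2,6): star map gives -1.708204; window check -1.1 ≤ -1.708204 < -0.1 is false → out
[2] lift (14,-12): star map gives 21.416408; window check -1.1 ≤ 21.416408 < -0.1 is false → out
[3] lift (-7,-11): star map gives -0.201626; window check -1.1 ≤ -0.201626 < -0.1 is true → IN Λ

3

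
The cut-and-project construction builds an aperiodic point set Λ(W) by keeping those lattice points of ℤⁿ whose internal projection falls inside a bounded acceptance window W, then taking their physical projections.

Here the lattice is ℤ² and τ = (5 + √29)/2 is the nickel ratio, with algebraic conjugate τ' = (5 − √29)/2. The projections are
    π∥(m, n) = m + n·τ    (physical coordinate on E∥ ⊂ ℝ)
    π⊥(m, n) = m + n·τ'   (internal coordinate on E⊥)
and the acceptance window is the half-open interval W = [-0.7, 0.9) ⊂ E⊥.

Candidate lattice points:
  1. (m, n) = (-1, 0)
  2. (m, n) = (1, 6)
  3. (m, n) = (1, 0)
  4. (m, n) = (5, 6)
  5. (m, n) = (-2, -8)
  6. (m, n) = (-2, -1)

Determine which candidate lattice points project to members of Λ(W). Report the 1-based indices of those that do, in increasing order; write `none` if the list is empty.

2, 5

τ' = (5−√29)/2 ≈ -0.19258.
[1] lift (-1,0): star map gives -1.00000; window check -0.7 ≤ -1.00000 < 0.9 is false → out
[2] lift (1,6): star map gives -0.15549; window check -0.7 ≤ -0.15549 < 0.9 is true → IN Λ
[3] lift (1,0): star map gives 1.00000; window check -0.7 ≤ 1.00000 < 0.9 is false → out
[4] lift (5,6): star map gives 3.84451; window check -0.7 ≤ 3.84451 < 0.9 is false → out
[5] lift (-2,-8): star map gives -0.45934; window check -0.7 ≤ -0.45934 < 0.9 is true → IN Λ
[6] lift (-2,-1): star map gives -1.80742; window check -0.7 ≤ -1.80742 < 0.9 is false → out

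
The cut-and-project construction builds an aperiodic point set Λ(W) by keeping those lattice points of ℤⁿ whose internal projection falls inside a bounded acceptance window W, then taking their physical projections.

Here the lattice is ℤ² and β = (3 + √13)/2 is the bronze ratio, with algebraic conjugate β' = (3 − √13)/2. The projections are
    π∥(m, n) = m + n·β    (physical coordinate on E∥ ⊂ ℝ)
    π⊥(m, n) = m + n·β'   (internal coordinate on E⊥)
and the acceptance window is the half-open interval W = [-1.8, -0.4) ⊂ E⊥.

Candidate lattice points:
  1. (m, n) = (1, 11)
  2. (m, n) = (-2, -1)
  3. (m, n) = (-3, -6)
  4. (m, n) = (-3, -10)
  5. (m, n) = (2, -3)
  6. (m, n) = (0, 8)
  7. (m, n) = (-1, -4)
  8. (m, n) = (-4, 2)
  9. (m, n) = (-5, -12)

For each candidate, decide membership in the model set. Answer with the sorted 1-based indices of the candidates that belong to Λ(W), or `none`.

2, 3, 9

β' = (3−√13)/2 ≈ -0.302776.
candidate 1: (m,n)=(1,11) → π∥ = 1+11·β ≈ 37.330532, π⊥ = 1+11·β' ≈ -2.330532 ∉ [-1.8, -0.4) ⇒ out
candidate 2: (m,n)=(-2,-1) → π∥ = -2-1·β ≈ -5.302776, π⊥ = -2-1·β' ≈ -1.697224 ∈ [-1.8, -0.4) ⇒ IN Λ
candidate 3: (m,n)=(-3,-6) → π∥ = -3-6·β ≈ -22.816654, π⊥ = -3-6·β' ≈ -1.183346 ∈ [-1.8, -0.4) ⇒ IN Λ
candidate 4: (m,n)=(-3,-10) → π∥ = -3-10·β ≈ -36.027756, π⊥ = -3-10·β' ≈ 0.027756 ∉ [-1.8, -0.4) ⇒ out
candidate 5: (m,n)=(2,-3) → π∥ = 2-3·β ≈ -7.908327, π⊥ = 2-3·β' ≈ 2.908327 ∉ [-1.8, -0.4) ⇒ out
candidate 6: (m,n)=(0,8) → π∥ = 0+8·β ≈ 26.422205, π⊥ = 0+8·β' ≈ -2.422205 ∉ [-1.8, -0.4) ⇒ out
candidate 7: (m,n)=(-1,-4) → π∥ = -1-4·β ≈ -14.211103, π⊥ = -1-4·β' ≈ 0.211103 ∉ [-1.8, -0.4) ⇒ out
candidate 8: (m,n)=(-4,2) → π∥ = -4+2·β ≈ 2.605551, π⊥ = -4+2·β' ≈ -4.605551 ∉ [-1.8, -0.4) ⇒ out
candidate 9: (m,n)=(-5,-12) → π∥ = -5-12·β ≈ -44.633308, π⊥ = -5-12·β' ≈ -1.366692 ∈ [-1.8, -0.4) ⇒ IN Λ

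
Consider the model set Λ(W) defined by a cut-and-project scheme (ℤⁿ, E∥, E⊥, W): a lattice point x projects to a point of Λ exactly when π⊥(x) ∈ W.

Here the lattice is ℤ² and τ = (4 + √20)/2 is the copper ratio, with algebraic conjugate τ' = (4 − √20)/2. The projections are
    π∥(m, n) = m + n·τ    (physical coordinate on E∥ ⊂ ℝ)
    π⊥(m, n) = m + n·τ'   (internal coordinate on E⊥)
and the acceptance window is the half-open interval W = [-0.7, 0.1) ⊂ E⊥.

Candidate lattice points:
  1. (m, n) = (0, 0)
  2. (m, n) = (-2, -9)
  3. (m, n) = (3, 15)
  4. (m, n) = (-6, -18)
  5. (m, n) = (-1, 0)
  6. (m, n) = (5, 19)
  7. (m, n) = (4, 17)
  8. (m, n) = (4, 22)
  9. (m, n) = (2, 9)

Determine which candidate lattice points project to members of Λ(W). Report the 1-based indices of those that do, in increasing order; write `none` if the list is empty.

1, 3, 7, 9

Compute τ' = (4−√20)/2 = -0.2361, so π⊥(m,n) = m -0.2361·n.
#1 (0,0): internal coord 0 + (0)·τ' = +0.0000; +0.0000 ∈ [-0.7, 0.1) → IN Λ
#2 (-2,-9): internal coord -2 + (-9)·τ' = +0.1246; +0.1246 ∉ [-0.7, 0.1) → out
#3 (3,15): internal coord 3 + (15)·τ' = -0.5410; -0.5410 ∈ [-0.7, 0.1) → IN Λ
#4 (-6,-18): internal coord -6 + (-18)·τ' = -1.7508; -1.7508 ∉ [-0.7, 0.1) → out
#5 (-1,0): internal coord -1 + (0)·τ' = -1.0000; -1.0000 ∉ [-0.7, 0.1) → out
#6 (5,19): internal coord 5 + (19)·τ' = +0.5147; +0.5147 ∉ [-0.7, 0.1) → out
#7 (4,17): internal coord 4 + (17)·τ' = -0.0132; -0.0132 ∈ [-0.7, 0.1) → IN Λ
#8 (4,22): internal coord 4 + (22)·τ' = -1.1935; -1.1935 ∉ [-0.7, 0.1) → out
#9 (2,9): internal coord 2 + (9)·τ' = -0.1246; -0.1246 ∈ [-0.7, 0.1) → IN Λ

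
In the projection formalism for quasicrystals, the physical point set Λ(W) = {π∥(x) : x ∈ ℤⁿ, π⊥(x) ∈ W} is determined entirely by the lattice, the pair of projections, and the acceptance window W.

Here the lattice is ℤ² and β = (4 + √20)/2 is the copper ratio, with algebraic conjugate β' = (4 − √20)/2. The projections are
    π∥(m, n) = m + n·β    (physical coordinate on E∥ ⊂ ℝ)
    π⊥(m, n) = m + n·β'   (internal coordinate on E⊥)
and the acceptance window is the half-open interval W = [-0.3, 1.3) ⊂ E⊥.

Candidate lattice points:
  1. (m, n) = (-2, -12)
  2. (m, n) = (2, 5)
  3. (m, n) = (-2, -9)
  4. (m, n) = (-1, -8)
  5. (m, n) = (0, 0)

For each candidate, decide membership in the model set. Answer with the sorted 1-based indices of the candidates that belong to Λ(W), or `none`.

Compute β' = (4−√20)/2 = -0.236068, so π⊥(m,n) = m -0.236068·n.
#1 (-2,-12): internal coord -2 + (-12)·β' = +0.832816; +0.832816 ∈ [-0.3, 1.3) → IN Λ
#2 (2,5): internal coord 2 + (5)·β' = +0.819660; +0.819660 ∈ [-0.3, 1.3) → IN Λ
#3 (-2,-9): internal coord -2 + (-9)·β' = +0.124612; +0.124612 ∈ [-0.3, 1.3) → IN Λ
#4 (-1,-8): internal coord -1 + (-8)·β' = +0.888544; +0.888544 ∈ [-0.3, 1.3) → IN Λ
#5 (0,0): internal coord 0 + (0)·β' = +0.000000; +0.000000 ∈ [-0.3, 1.3) → IN Λ

1, 2, 3, 4, 5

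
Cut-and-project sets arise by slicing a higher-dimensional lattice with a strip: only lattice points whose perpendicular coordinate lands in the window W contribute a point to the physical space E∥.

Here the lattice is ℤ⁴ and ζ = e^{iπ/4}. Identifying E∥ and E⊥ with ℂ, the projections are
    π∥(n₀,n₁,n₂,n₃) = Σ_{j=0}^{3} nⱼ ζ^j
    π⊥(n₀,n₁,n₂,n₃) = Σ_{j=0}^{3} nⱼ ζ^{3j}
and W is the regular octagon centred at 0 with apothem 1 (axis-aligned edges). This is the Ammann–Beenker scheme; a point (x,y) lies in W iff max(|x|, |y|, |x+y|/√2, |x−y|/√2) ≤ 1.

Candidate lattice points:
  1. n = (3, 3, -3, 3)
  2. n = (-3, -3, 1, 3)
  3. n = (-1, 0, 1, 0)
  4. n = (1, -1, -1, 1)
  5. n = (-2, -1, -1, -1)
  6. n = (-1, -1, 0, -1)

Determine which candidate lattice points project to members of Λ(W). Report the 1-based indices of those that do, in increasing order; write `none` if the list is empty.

Internal map: ζ^{3j} for j=0..3 gives (1,0), (−√2/2,√2/2), (0,−1), (√2/2,√2/2).
candidate 1: n = (3, 3, -3, 3) → π⊥ ≈ (+3.00000, +7.24264); max(|x|,|y|,|x±y|/√2) = 7.24264 > 1 ⇒ ∉ W
candidate 2: n = (-3, -3, 1, 3) → π⊥ ≈ (+1.24264, -1.00000); max(|x|,|y|,|x±y|/√2) = 1.58579 > 1 ⇒ ∉ W
candidate 3: n = (-1, 0, 1, 0) → π⊥ ≈ (-1.00000, -1.00000); max(|x|,|y|,|x±y|/√2) = 1.41421 > 1 ⇒ ∉ W
candidate 4: n = (1, -1, -1, 1) → π⊥ ≈ (+2.41421, +1.00000); max(|x|,|y|,|x±y|/√2) = 2.41421 > 1 ⇒ ∉ W
candidate 5: n = (-2, -1, -1, -1) → π⊥ ≈ (-2.00000, -0.41421); max(|x|,|y|,|x±y|/√2) = 2.00000 > 1 ⇒ ∉ W
candidate 6: n = (-1, -1, 0, -1) → π⊥ ≈ (-1.00000, -1.41421); max(|x|,|y|,|x±y|/√2) = 1.70711 > 1 ⇒ ∉ W

none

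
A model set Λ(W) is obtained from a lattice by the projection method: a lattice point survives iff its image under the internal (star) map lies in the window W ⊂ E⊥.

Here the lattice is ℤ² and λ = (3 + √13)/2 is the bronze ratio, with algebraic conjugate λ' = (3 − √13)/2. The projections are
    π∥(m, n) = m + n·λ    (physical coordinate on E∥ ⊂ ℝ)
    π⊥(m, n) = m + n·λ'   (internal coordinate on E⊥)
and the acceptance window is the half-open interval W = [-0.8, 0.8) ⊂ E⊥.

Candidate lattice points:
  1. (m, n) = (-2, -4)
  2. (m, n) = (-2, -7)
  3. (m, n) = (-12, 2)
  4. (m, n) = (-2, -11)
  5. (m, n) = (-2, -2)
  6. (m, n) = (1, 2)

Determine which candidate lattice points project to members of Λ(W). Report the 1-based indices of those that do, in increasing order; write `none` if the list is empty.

1, 2, 6

λ' = (3−√13)/2 ≈ -0.302776.
[1] lift (-2,-4): star map gives -0.788897; window check -0.8 ≤ -0.788897 < 0.8 is true → IN Λ
[2] lift (-2,-7): star map gives 0.119429; window check -0.8 ≤ 0.119429 < 0.8 is true → IN Λ
[3] lift (-12,2): star map gives -12.605551; window check -0.8 ≤ -12.605551 < 0.8 is false → out
[4] lift (-2,-11): star map gives 1.330532; window check -0.8 ≤ 1.330532 < 0.8 is false → out
[5] lift (-2,-2): star map gives -1.394449; window check -0.8 ≤ -1.394449 < 0.8 is false → out
[6] lift (1,2): star map gives 0.394449; window check -0.8 ≤ 0.394449 < 0.8 is true → IN Λ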